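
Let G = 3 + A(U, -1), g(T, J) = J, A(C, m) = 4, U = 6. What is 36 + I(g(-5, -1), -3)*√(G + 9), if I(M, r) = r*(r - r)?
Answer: 36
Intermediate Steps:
G = 7 (G = 3 + 4 = 7)
I(M, r) = 0 (I(M, r) = r*0 = 0)
36 + I(g(-5, -1), -3)*√(G + 9) = 36 + 0*√(7 + 9) = 36 + 0*√16 = 36 + 0*4 = 36 + 0 = 36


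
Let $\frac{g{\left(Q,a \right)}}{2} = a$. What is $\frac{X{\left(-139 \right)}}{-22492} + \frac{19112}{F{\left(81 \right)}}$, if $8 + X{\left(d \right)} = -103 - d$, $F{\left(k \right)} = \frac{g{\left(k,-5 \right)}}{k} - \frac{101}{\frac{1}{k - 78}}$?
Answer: $- \frac{8704980727}{138061519} \approx -63.051$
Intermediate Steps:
$g{\left(Q,a \right)} = 2 a$
$F{\left(k \right)} = 7878 - 101 k - \frac{10}{k}$ ($F{\left(k \right)} = \frac{2 \left(-5\right)}{k} - \frac{101}{\frac{1}{k - 78}} = - \frac{10}{k} - \frac{101}{\frac{1}{-78 + k}} = - \frac{10}{k} - 101 \left(-78 + k\right) = - \frac{10}{k} - \left(-7878 + 101 k\right) = 7878 - 101 k - \frac{10}{k}$)
$X{\left(d \right)} = -111 - d$ ($X{\left(d \right)} = -8 - \left(103 + d\right) = -111 - d$)
$\frac{X{\left(-139 \right)}}{-22492} + \frac{19112}{F{\left(81 \right)}} = \frac{-111 - -139}{-22492} + \frac{19112}{7878 - 8181 - \frac{10}{81}} = \left(-111 + 139\right) \left(- \frac{1}{22492}\right) + \frac{19112}{7878 - 8181 - \frac{10}{81}} = 28 \left(- \frac{1}{22492}\right) + \frac{19112}{7878 - 8181 - \frac{10}{81}} = - \frac{7}{5623} + \frac{19112}{- \frac{24553}{81}} = - \frac{7}{5623} + 19112 \left(- \frac{81}{24553}\right) = - \frac{7}{5623} - \frac{1548072}{24553} = - \frac{8704980727}{138061519}$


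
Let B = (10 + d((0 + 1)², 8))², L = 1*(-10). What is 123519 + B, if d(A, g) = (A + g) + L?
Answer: 123600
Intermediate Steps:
L = -10
d(A, g) = -10 + A + g (d(A, g) = (A + g) - 10 = -10 + A + g)
B = 81 (B = (10 + (-10 + (0 + 1)² + 8))² = (10 + (-10 + 1² + 8))² = (10 + (-10 + 1 + 8))² = (10 - 1)² = 9² = 81)
123519 + B = 123519 + 81 = 123600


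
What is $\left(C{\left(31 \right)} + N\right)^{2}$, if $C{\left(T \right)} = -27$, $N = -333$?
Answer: $129600$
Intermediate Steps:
$\left(C{\left(31 \right)} + N\right)^{2} = \left(-27 - 333\right)^{2} = \left(-360\right)^{2} = 129600$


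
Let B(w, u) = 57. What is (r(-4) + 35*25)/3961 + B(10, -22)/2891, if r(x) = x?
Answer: 2743838/11451251 ≈ 0.23961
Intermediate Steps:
(r(-4) + 35*25)/3961 + B(10, -22)/2891 = (-4 + 35*25)/3961 + 57/2891 = (-4 + 875)*(1/3961) + 57*(1/2891) = 871*(1/3961) + 57/2891 = 871/3961 + 57/2891 = 2743838/11451251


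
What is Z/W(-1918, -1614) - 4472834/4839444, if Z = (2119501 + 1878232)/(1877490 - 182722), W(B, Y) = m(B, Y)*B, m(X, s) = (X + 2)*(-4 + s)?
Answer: -11268229130949851921465/12191814816958002546432 ≈ -0.92425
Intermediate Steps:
m(X, s) = (-4 + s)*(2 + X) (m(X, s) = (2 + X)*(-4 + s) = (-4 + s)*(2 + X))
W(B, Y) = B*(-8 - 4*B + 2*Y + B*Y) (W(B, Y) = (-8 - 4*B + 2*Y + B*Y)*B = B*(-8 - 4*B + 2*Y + B*Y))
Z = 3997733/1694768 ≈ 2.3589
Z/W(-1918, -1614) - 4472834/4839444 = 3997733/(1694768*((-1918*(-8 - 4*(-1918) + 2*(-1614) - 1918*(-1614))))) - 4472834/4839444 = 3997733/(1694768*((-1918*(-8 + 7672 - 3228 + 3095652)))) - 4472834*1/4839444 = 3997733/(1694768*((-1918*3100088))) - 2236417/2419722 = (3997733/1694768)/(-5945968784) - 2236417/2419722 = (3997733/1694768)*(-1/5945968784) - 2236417/2419722 = -3997733/10077037624122112 - 2236417/2419722 = -11268229130949851921465/12191814816958002546432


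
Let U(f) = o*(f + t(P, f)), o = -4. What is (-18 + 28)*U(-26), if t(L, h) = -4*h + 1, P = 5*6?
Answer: -3160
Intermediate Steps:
P = 30
t(L, h) = 1 - 4*h
U(f) = -4 + 12*f (U(f) = -4*(f + (1 - 4*f)) = -4*(1 - 3*f) = -4 + 12*f)
(-18 + 28)*U(-26) = (-18 + 28)*(-4 + 12*(-26)) = 10*(-4 - 312) = 10*(-316) = -3160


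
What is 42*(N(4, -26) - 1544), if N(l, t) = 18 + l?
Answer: -63924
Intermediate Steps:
42*(N(4, -26) - 1544) = 42*((18 + 4) - 1544) = 42*(22 - 1544) = 42*(-1522) = -63924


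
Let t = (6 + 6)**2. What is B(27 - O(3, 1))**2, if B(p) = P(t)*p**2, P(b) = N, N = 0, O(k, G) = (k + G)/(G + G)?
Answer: 0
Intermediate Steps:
O(k, G) = (G + k)/(2*G) (O(k, G) = (G + k)/((2*G)) = (G + k)*(1/(2*G)) = (G + k)/(2*G))
t = 144 (t = 12**2 = 144)
P(b) = 0
B(p) = 0 (B(p) = 0*p**2 = 0)
B(27 - O(3, 1))**2 = 0**2 = 0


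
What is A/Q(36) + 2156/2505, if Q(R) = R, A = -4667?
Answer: -3871073/30060 ≈ -128.78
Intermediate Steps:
A/Q(36) + 2156/2505 = -4667/36 + 2156/2505 = -3871073/30060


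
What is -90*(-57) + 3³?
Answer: 5157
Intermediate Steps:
-90*(-57) + 3³ = 5130 + 27 = 5157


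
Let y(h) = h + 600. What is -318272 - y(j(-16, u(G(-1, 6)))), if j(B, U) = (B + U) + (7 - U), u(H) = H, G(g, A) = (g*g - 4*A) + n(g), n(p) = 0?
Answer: -318863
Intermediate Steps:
G(g, A) = g² - 4*A (G(g, A) = (g*g - 4*A) + 0 = (g² - 4*A) + 0 = g² - 4*A)
j(B, U) = 7 + B
y(h) = 600 + h
-318272 - y(j(-16, u(G(-1, 6)))) = -318272 - (600 + (7 - 16)) = -318272 - (600 - 9) = -318272 - 1*591 = -318272 - 591 = -318863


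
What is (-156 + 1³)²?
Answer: 24025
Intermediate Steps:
(-156 + 1³)² = (-156 + 1)² = (-155)² = 24025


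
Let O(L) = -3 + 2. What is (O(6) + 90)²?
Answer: 7921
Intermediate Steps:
O(L) = -1
(O(6) + 90)² = (-1 + 90)² = 89² = 7921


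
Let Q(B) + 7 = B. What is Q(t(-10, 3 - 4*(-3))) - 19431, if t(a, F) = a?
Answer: -19448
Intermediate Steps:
Q(B) = -7 + B
Q(t(-10, 3 - 4*(-3))) - 19431 = (-7 - 10) - 19431 = -17 - 19431 = -19448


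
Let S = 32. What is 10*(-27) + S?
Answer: -238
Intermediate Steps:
10*(-27) + S = 10*(-27) + 32 = -270 + 32 = -238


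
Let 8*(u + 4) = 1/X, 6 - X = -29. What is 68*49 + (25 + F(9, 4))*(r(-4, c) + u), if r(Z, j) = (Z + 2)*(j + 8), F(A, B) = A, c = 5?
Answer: 323697/140 ≈ 2312.1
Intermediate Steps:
X = 35 (X = 6 - 1*(-29) = 6 + 29 = 35)
r(Z, j) = (2 + Z)*(8 + j)
u = -1119/280 (u = -4 + (⅛)/35 = -4 + (⅛)*(1/35) = -4 + 1/280 = -1119/280 ≈ -3.9964)
68*49 + (25 + F(9, 4))*(r(-4, c) + u) = 68*49 + (25 + 9)*((16 + 2*5 + 8*(-4) - 4*5) - 1119/280) = 3332 + 34*((16 + 10 - 32 - 20) - 1119/280) = 3332 + 34*(-26 - 1119/280) = 3332 + 34*(-8399/280) = 3332 - 142783/140 = 323697/140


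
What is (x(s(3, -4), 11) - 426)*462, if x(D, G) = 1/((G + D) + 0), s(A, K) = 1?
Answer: -393547/2 ≈ -1.9677e+5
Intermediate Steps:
x(D, G) = 1/(D + G) (x(D, G) = 1/((D + G) + 0) = 1/(D + G))
(x(s(3, -4), 11) - 426)*462 = (1/(1 + 11) - 426)*462 = (1/12 - 426)*462 = -5111/12*462 = -393547/2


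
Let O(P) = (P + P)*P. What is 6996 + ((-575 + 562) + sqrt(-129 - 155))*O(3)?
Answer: 6762 + 36*I*sqrt(71) ≈ 6762.0 + 303.34*I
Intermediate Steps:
O(P) = 2*P**2 (O(P) = (2*P)*P = 2*P**2)
6996 + ((-575 + 562) + sqrt(-129 - 155))*O(3) = 6996 + ((-575 + 562) + sqrt(-129 - 155))*(2*3**2) = 6996 + (-13 + sqrt(-284))*(2*9) = 6996 + (-13 + 2*I*sqrt(71))*18 = 6996 + (-234 + 36*I*sqrt(71)) = 6762 + 36*I*sqrt(71)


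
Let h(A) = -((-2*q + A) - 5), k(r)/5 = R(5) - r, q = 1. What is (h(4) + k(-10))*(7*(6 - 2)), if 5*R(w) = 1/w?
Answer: 7448/5 ≈ 1489.6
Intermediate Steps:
R(w) = 1/(5*w)
k(r) = 1/5 - 5*r (k(r) = 5*((1/5)/5 - r) = 5*((1/5)*(1/5) - r) = 5*(1/25 - r) = 1/5 - 5*r)
h(A) = 7 - A (h(A) = -((-2*1 + A) - 5) = -((-2 + A) - 5) = -(-7 + A) = 7 - A)
(h(4) + k(-10))*(7*(6 - 2)) = ((7 - 1*4) + (1/5 - 5*(-10)))*(7*(6 - 2)) = ((7 - 4) + (1/5 + 50))*(7*4) = (3 + 251/5)*28 = (266/5)*28 = 7448/5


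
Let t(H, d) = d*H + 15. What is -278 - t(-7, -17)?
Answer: -412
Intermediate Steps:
t(H, d) = 15 + H*d (t(H, d) = H*d + 15 = 15 + H*d)
-278 - t(-7, -17) = -278 - (15 - 7*(-17)) = -278 - (15 + 119) = -278 - 1*134 = -278 - 134 = -412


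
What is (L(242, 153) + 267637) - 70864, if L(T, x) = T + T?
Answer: 197257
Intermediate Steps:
L(T, x) = 2*T
(L(242, 153) + 267637) - 70864 = (2*242 + 267637) - 70864 = (484 + 267637) - 70864 = 268121 - 70864 = 197257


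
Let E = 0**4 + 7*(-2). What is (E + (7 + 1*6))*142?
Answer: -142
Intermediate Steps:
E = -14 (E = 0 - 14 = -14)
(E + (7 + 1*6))*142 = (-14 + (7 + 1*6))*142 = (-14 + (7 + 6))*142 = (-14 + 13)*142 = -1*142 = -142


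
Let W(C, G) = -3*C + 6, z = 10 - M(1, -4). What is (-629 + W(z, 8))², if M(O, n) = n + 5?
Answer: 422500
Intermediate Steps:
M(O, n) = 5 + n
z = 9 (z = 10 - (5 - 4) = 10 - 1*1 = 10 - 1 = 9)
W(C, G) = 6 - 3*C
(-629 + W(z, 8))² = (-629 + (6 - 3*9))² = (-629 + (6 - 27))² = (-629 - 21)² = (-650)² = 422500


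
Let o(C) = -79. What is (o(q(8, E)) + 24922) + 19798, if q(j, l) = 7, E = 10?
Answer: 44641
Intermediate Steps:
(o(q(8, E)) + 24922) + 19798 = (-79 + 24922) + 19798 = 24843 + 19798 = 44641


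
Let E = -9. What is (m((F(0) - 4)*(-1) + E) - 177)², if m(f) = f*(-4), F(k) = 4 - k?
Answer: 19881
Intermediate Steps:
m(f) = -4*f
(m((F(0) - 4)*(-1) + E) - 177)² = (-4*(((4 - 1*0) - 4)*(-1) - 9) - 177)² = (-4*(((4 + 0) - 4)*(-1) - 9) - 177)² = (-4*((4 - 4)*(-1) - 9) - 177)² = (-4*(0*(-1) - 9) - 177)² = (-4*(0 - 9) - 177)² = (-4*(-9) - 177)² = (36 - 177)² = (-141)² = 19881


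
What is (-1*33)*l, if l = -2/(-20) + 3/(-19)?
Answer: 363/190 ≈ 1.9105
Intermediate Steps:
l = -11/190 (l = -2*(-1/20) + 3*(-1/19) = 1/10 - 3/19 = -11/190 ≈ -0.057895)
(-1*33)*l = -1*33*(-11/190) = -33*(-11/190) = 363/190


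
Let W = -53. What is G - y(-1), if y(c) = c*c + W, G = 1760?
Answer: 1812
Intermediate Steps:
y(c) = -53 + c² (y(c) = c*c - 53 = c² - 53 = -53 + c²)
G - y(-1) = 1760 - (-53 + (-1)²) = 1760 - (-53 + 1) = 1760 - 1*(-52) = 1760 + 52 = 1812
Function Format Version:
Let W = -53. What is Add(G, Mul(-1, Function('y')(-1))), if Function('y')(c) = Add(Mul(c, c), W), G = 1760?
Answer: 1812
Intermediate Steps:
Function('y')(c) = Add(-53, Pow(c, 2)) (Function('y')(c) = Add(Mul(c, c), -53) = Add(Pow(c, 2), -53) = Add(-53, Pow(c, 2)))
Add(G, Mul(-1, Function('y')(-1))) = Add(1760, Mul(-1, Add(-53, Pow(-1, 2)))) = Add(1760, Mul(-1, Add(-53, 1))) = Add(1760, Mul(-1, -52)) = Add(1760, 52) = 1812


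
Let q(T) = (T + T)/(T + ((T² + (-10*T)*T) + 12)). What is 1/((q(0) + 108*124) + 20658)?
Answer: 1/34050 ≈ 2.9369e-5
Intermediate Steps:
q(T) = 2*T/(12 + T - 9*T²) (q(T) = (2*T)/(T + ((T² - 10*T²) + 12)) = (2*T)/(T + (-9*T² + 12)) = (2*T)/(T + (12 - 9*T²)) = (2*T)/(12 + T - 9*T²) = 2*T/(12 + T - 9*T²))
1/((q(0) + 108*124) + 20658) = 1/((2*0/(12 + 0 - 9*0²) + 108*124) + 20658) = 1/((2*0/(12 + 0 - 9*0) + 13392) + 20658) = 1/((2*0/(12 + 0 + 0) + 13392) + 20658) = 1/((2*0/12 + 13392) + 20658) = 1/((2*0*(1/12) + 13392) + 20658) = 1/((0 + 13392) + 20658) = 1/(13392 + 20658) = 1/34050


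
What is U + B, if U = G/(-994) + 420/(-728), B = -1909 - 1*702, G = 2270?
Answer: -33776307/12922 ≈ -2613.9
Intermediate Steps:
B = -2611 (B = -1909 - 702 = -2611)
U = -36965/12922 (U = 2270/(-994) + 420/(-728) = 2270*(-1/994) + 420*(-1/728) = -1135/497 - 15/26 = -36965/12922 ≈ -2.8606)
U + B = -36965/12922 - 2611 = -33776307/12922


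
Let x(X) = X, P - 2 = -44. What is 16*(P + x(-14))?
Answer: -896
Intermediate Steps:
P = -42 (P = 2 - 44 = -42)
16*(P + x(-14)) = 16*(-42 - 14) = 16*(-56) = -896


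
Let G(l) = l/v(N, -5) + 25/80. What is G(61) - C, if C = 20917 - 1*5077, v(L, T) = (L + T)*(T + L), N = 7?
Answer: -253191/16 ≈ -15824.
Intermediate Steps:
v(L, T) = (L + T)**2 (v(L, T) = (L + T)*(L + T) = (L + T)**2)
G(l) = 5/16 + l/4 (G(l) = l/((7 - 5)**2) + 25/80 = l/(2**2) + 25*(1/80) = l/4 + 5/16 = 5/16 + l/4)
C = 15840 (C = 20917 - 5077 = 15840)
G(61) - C = (5/16 + (1/4)*61) - 1*15840 = (5/16 + 61/4) - 15840 = 249/16 - 15840 = -253191/16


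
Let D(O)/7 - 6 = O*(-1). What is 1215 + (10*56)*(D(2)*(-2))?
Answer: -30145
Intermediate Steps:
D(O) = 42 - 7*O (D(O) = 42 + 7*(O*(-1)) = 42 + 7*(-O) = 42 - 7*O)
1215 + (10*56)*(D(2)*(-2)) = 1215 + (10*56)*((42 - 7*2)*(-2)) = 1215 + 560*((42 - 14)*(-2)) = 1215 + 560*(28*(-2)) = 1215 + 560*(-56) = 1215 - 31360 = -30145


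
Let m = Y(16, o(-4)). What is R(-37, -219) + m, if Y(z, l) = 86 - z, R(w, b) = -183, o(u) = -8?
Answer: -113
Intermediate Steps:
m = 70 (m = 86 - 1*16 = 86 - 16 = 70)
R(-37, -219) + m = -183 + 70 = -113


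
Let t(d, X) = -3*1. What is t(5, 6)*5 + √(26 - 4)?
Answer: -15 + √22 ≈ -10.310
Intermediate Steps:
t(d, X) = -3
t(5, 6)*5 + √(26 - 4) = -3*5 + √(26 - 4) = -15 + √22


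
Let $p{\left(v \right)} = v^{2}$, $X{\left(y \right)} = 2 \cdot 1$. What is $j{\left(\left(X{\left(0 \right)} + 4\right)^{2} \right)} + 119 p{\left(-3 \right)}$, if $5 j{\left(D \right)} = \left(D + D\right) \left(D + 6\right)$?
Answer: $\frac{8379}{5} \approx 1675.8$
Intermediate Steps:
$X{\left(y \right)} = 2$
$j{\left(D \right)} = \frac{2 D \left(6 + D\right)}{5}$ ($j{\left(D \right)} = \frac{\left(D + D\right) \left(D + 6\right)}{5} = \frac{2 D \left(6 + D\right)}{5}$)
$j{\left(\left(X{\left(0 \right)} + 4\right)^{2} \right)} + 119 p{\left(-3 \right)} = \frac{2 \left(2 + 4\right)^{2} \left(6 + \left(2 + 4\right)^{2}\right)}{5} + 119 \left(-3\right)^{2} = \frac{2 \cdot 6^{2} \left(6 + 6^{2}\right)}{5} + 119 \cdot 9 = \frac{2}{5} \cdot 36 \left(6 + 36\right) + 1071 = \frac{2}{5} \cdot 36 \cdot 42 + 1071 = \frac{3024}{5} + 1071 = \frac{8379}{5}$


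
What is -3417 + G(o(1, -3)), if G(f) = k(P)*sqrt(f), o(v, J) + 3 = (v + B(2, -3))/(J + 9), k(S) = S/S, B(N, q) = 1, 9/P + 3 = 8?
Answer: -3417 + 2*I*sqrt(6)/3 ≈ -3417.0 + 1.633*I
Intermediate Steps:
P = 9/5 (P = 9/(-3 + 8) = 9/5 ≈ 1.8000)
k(S) = 1
o(v, J) = -3 + (1 + v)/(9 + J) (o(v, J) = -3 + (v + 1)/(J + 9) = -3 + (1 + v)/(9 + J))
G(f) = sqrt(f) (G(f) = 1*sqrt(f) = sqrt(f))
-3417 + G(o(1, -3)) = -3417 + sqrt((-26 + 1 - 3*(-3))/(9 - 3)) = -3417 + sqrt((-26 + 1 + 9)/6) = -3417 + sqrt((1/6)*(-16)) = -3417 + sqrt(-8/3) = -3417 + 2*I*sqrt(6)/3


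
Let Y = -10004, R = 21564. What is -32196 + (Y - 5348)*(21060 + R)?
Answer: -654395844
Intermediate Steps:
-32196 + (Y - 5348)*(21060 + R) = -32196 + (-10004 - 5348)*(21060 + 21564) = -32196 - 15352*42624 = -32196 - 654363648 = -654395844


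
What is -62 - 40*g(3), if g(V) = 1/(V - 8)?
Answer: -54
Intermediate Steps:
g(V) = 1/(-8 + V)
-62 - 40*g(3) = -62 - 40/(-8 + 3) = -62 - 40/(-5) = -62 - 40*(-⅕) = -62 + 8 = -54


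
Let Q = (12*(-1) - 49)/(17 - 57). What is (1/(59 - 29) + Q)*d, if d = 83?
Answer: 15521/120 ≈ 129.34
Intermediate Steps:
Q = 61/40 (Q = (-12 - 49)/(-40) = -61*(-1/40) = 61/40 ≈ 1.5250)
(1/(59 - 29) + Q)*d = (1/(59 - 29) + 61/40)*83 = (1/30 + 61/40)*83 = (187/120)*83 = 15521/120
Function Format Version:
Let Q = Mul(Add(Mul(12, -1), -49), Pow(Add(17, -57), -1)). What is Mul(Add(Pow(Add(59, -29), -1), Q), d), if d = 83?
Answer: Rational(15521, 120) ≈ 129.34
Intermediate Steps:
Q = Rational(61, 40) (Q = Mul(Add(-12, -49), Pow(-40, -1)) = Mul(-61, Rational(-1, 40)) = Rational(61, 40) ≈ 1.5250)
Mul(Add(Pow(Add(59, -29), -1), Q), d) = Mul(Add(Pow(Add(59, -29), -1), Rational(61, 40)), 83) = Mul(Add(Pow(30, -1), Rational(61, 40)), 83) = Mul(Add(Rational(1, 30), Rational(61, 40)), 83) = Mul(Rational(187, 120), 83) = Rational(15521, 120)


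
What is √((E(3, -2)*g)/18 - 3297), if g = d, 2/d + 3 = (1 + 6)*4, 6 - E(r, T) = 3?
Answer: I*√741822/15 ≈ 57.419*I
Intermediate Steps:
E(r, T) = 3 (E(r, T) = 6 - 1*3 = 6 - 3 = 3)
d = 2/25 (d = 2/(-3 + (1 + 6)*4) = 2/(-3 + 7*4) = 2/(-3 + 28) = 2/25 ≈ 0.080000)
g = 2/25 ≈ 0.080000
√((E(3, -2)*g)/18 - 3297) = √((3*(2/25))/18 - 3297) = √((6/25)*(1/18) - 3297) = √(1/75 - 3297) = √(-247274/75) = I*√741822/15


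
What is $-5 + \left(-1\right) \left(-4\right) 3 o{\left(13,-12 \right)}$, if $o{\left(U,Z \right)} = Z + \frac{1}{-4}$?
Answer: $-152$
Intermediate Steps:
$o{\left(U,Z \right)} = - \frac{1}{4} + Z$ ($o{\left(U,Z \right)} = Z - \frac{1}{4} = - \frac{1}{4} + Z$)
$-5 + \left(-1\right) \left(-4\right) 3 o{\left(13,-12 \right)} = -5 + \left(-1\right) \left(-4\right) 3 \left(- \frac{1}{4} - 12\right) = -5 + 4 \cdot 3 \left(- \frac{49}{4}\right) = -5 + 12 \left(- \frac{49}{4}\right) = -5 - 147 = -152$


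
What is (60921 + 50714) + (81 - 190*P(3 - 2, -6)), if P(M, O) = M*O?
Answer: 112856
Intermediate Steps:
(60921 + 50714) + (81 - 190*P(3 - 2, -6)) = (60921 + 50714) + (81 - 190*(3 - 2)*(-6)) = 111635 + (81 - 190*(-6)) = 111635 + (81 + 1140) = 111635 + 1221 = 112856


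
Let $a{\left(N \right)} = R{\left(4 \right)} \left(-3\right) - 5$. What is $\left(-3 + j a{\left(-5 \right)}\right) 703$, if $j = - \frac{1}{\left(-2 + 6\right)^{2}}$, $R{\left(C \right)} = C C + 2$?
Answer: $\frac{7733}{16} \approx 483.31$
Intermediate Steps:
$R{\left(C \right)} = 2 + C^{2}$ ($R{\left(C \right)} = C^{2} + 2 = 2 + C^{2}$)
$j = - \frac{1}{16}$ ($j = - \frac{1}{4^{2}} = - \frac{1}{16} \approx -0.0625$)
$a{\left(N \right)} = -59$ ($a{\left(N \right)} = \left(2 + 4^{2}\right) \left(-3\right) - 5 = \left(2 + 16\right) \left(-3\right) - 5 = 18 \left(-3\right) - 5 = -54 - 5 = -59$)
$\left(-3 + j a{\left(-5 \right)}\right) 703 = \left(-3 - - \frac{59}{16}\right) 703 = \left(-3 + \frac{59}{16}\right) 703 = \frac{11}{16} \cdot 703 = \frac{7733}{16}$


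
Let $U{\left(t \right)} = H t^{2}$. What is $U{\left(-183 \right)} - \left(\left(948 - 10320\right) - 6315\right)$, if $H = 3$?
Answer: $116154$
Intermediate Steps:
$U{\left(t \right)} = 3 t^{2}$
$U{\left(-183 \right)} - \left(\left(948 - 10320\right) - 6315\right) = 3 \left(-183\right)^{2} - \left(\left(948 - 10320\right) - 6315\right) = 3 \cdot 33489 - \left(\left(948 - 10320\right) - 6315\right) = 100467 - \left(-9372 - 6315\right) = 100467 - -15687 = 100467 + 15687 = 116154$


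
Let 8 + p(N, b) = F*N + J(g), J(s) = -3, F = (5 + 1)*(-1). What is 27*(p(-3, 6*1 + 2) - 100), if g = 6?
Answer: -2511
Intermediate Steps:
F = -6 (F = 6*(-1) = -6)
p(N, b) = -11 - 6*N (p(N, b) = -8 + (-6*N - 3) = -8 + (-3 - 6*N) = -11 - 6*N)
27*(p(-3, 6*1 + 2) - 100) = 27*((-11 - 6*(-3)) - 100) = 27*((-11 + 18) - 100) = 27*(7 - 100) = 27*(-93) = -2511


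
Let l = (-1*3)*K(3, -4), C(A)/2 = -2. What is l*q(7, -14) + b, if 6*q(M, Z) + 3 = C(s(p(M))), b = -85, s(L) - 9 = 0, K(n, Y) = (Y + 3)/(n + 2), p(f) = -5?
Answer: -857/10 ≈ -85.700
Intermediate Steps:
K(n, Y) = (3 + Y)/(2 + n)
s(L) = 9 (s(L) = 9 + 0 = 9)
C(A) = -4 (C(A) = 2*(-2) = -4)
l = ⅗ (l = (-1*3)*((3 - 4)/(2 + 3)) = -3*(-1)/5 = -3*(-⅕) = ⅗ ≈ 0.60000)
q(M, Z) = -7/6 (q(M, Z) = -½ + (⅙)*(-4) = -½ - ⅔ = -7/6)
l*q(7, -14) + b = (⅗)*(-7/6) - 85 = -7/10 - 85 = -857/10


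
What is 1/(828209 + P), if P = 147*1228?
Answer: 1/1008725 ≈ 9.9135e-7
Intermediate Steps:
P = 180516
1/(828209 + P) = 1/(828209 + 180516) = 1/1008725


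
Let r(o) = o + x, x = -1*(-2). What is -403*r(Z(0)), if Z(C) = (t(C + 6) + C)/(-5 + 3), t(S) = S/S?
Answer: -1209/2 ≈ -604.50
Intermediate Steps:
t(S) = 1
x = 2
Z(C) = -1/2 - C/2 (Z(C) = (1 + C)/(-5 + 3) = (1 + C)/(-2) = (1 + C)*(-1/2) = -1/2 - C/2)
r(o) = 2 + o (r(o) = o + 2 = 2 + o)
-403*r(Z(0)) = -403*(2 + (-1/2 - 1/2*0)) = -403*(2 + (-1/2 + 0)) = -403*(2 - 1/2) = -403*3/2 = -1209/2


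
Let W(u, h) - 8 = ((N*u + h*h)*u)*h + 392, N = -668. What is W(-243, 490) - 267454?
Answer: -47916892734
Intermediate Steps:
W(u, h) = 400 + h*u*(h² - 668*u) (W(u, h) = 8 + (((-668*u + h*h)*u)*h + 392) = 8 + (((-668*u + h²)*u)*h + 392) = 8 + (((h² - 668*u)*u)*h + 392) = 8 + ((u*(h² - 668*u))*h + 392) = 8 + (h*u*(h² - 668*u) + 392) = 8 + (392 + h*u*(h² - 668*u)) = 400 + h*u*(h² - 668*u))
W(-243, 490) - 267454 = (400 - 243*490³ - 668*490*(-243)²) - 267454 = (400 - 243*117649000 - 668*490*59049) - 267454 = (400 - 28588707000 - 19327918680) - 267454 = -47916625280 - 267454 = -47916892734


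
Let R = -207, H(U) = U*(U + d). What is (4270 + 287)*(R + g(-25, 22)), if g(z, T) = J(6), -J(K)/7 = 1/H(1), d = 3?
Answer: -3805095/4 ≈ -9.5127e+5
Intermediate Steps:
H(U) = U*(3 + U) (H(U) = U*(U + 3) = U*(3 + U))
J(K) = -7/4 (J(K) = -7/(3 + 1) = -7/(1*4) = -7/4)
g(z, T) = -7/4
(4270 + 287)*(R + g(-25, 22)) = (4270 + 287)*(-207 - 7/4) = 4557*(-835/4) = -3805095/4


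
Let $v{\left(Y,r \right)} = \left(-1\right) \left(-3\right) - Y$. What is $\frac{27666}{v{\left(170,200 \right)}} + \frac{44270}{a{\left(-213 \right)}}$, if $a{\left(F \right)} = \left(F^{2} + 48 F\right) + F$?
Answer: $- \frac{479517811}{2916822} \approx -164.4$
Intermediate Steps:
$v{\left(Y,r \right)} = 3 - Y$
$a{\left(F \right)} = F^{2} + 49 F$
$\frac{27666}{v{\left(170,200 \right)}} + \frac{44270}{a{\left(-213 \right)}} = \frac{27666}{3 - 170} + \frac{44270}{\left(-213\right) \left(49 - 213\right)} = \frac{27666}{3 - 170} + \frac{44270}{\left(-213\right) \left(-164\right)} = \frac{27666}{-167} + \frac{44270}{34932} = 27666 \left(- \frac{1}{167}\right) + 44270 \cdot \frac{1}{34932} = - \frac{27666}{167} + \frac{22135}{17466} = - \frac{479517811}{2916822}$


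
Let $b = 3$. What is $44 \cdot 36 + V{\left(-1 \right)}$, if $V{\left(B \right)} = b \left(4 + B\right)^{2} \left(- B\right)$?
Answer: $1611$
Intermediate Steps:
$V{\left(B \right)} = - 3 B \left(4 + B\right)^{2}$ ($V{\left(B \right)} = 3 \left(4 + B\right)^{2} \left(- B\right) = - 3 B \left(4 + B\right)^{2}$)
$44 \cdot 36 + V{\left(-1 \right)} = 44 \cdot 36 - - 3 \left(4 - 1\right)^{2} = 1584 - - 3 \cdot 3^{2} = 1584 - \left(-3\right) 9 = 1584 + 27 = 1611$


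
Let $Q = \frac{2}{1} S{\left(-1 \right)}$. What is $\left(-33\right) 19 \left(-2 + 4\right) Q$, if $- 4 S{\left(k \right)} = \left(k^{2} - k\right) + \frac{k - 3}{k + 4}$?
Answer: $418$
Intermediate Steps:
$S{\left(k \right)} = - \frac{k^{2}}{4} + \frac{k}{4} - \frac{-3 + k}{4 \left(4 + k\right)}$ ($S{\left(k \right)} = - \frac{\left(k^{2} - k\right) + \frac{k - 3}{k + 4}}{4} = - \frac{\left(k^{2} - k\right) + \frac{-3 + k}{4 + k}}{4} = - \frac{k^{2} - k + \frac{-3 + k}{4 + k}}{4} = - \frac{k^{2}}{4} + \frac{k}{4} - \frac{-3 + k}{4 \left(4 + k\right)}$)
$Q = - \frac{1}{3}$ ($Q = \frac{2}{1} \frac{3 - \left(-1\right)^{3} - 3 \left(-1\right)^{2} + 3 \left(-1\right)}{4 \left(4 - 1\right)} = 2 \cdot 1 \frac{3 - -1 - 3 - 3}{4 \cdot 3} = 2 \cdot \frac{1}{4} \cdot \frac{1}{3} \left(3 + 1 - 3 - 3\right) = 2 \cdot \frac{1}{4} \cdot \frac{1}{3} \left(-2\right) = 2 \left(- \frac{1}{6}\right) = - \frac{1}{3} \approx -0.33333$)
$\left(-33\right) 19 \left(-2 + 4\right) Q = \left(-33\right) 19 \left(-2 + 4\right) \left(- \frac{1}{3}\right) = - 627 \cdot 2 \left(- \frac{1}{3}\right) = \left(-627\right) \left(- \frac{2}{3}\right) = 418$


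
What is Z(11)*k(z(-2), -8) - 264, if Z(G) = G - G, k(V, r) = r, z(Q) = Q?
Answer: -264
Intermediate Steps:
Z(G) = 0
Z(11)*k(z(-2), -8) - 264 = 0*(-8) - 264 = 0 - 264 = -264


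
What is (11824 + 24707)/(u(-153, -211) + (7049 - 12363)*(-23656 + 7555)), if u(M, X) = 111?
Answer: 12177/28520275 ≈ 0.00042696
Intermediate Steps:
(11824 + 24707)/(u(-153, -211) + (7049 - 12363)*(-23656 + 7555)) = (11824 + 24707)/(111 + (7049 - 12363)*(-23656 + 7555)) = 36531/(111 - 5314*(-16101)) = 36531/(111 + 85560714) = 36531/85560825 = 36531*(1/85560825) = 12177/28520275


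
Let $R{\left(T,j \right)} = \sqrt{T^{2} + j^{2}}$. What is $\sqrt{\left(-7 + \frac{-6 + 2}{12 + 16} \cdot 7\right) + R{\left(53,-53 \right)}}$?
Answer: $\sqrt{-8 + 53 \sqrt{2}} \approx 8.1825$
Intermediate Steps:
$\sqrt{\left(-7 + \frac{-6 + 2}{12 + 16} \cdot 7\right) + R{\left(53,-53 \right)}} = \sqrt{\left(-7 + \frac{-6 + 2}{12 + 16} \cdot 7\right) + \sqrt{53^{2} + \left(-53\right)^{2}}} = \sqrt{\left(-7 + - \frac{4}{28} \cdot 7\right) + \sqrt{2809 + 2809}} = \sqrt{\left(-7 + \left(-4\right) \frac{1}{28} \cdot 7\right) + \sqrt{5618}} = \sqrt{\left(-7 - 1\right) + 53 \sqrt{2}} = \sqrt{-8 + 53 \sqrt{2}}$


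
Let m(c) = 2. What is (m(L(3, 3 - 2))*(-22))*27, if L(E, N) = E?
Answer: -1188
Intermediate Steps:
(m(L(3, 3 - 2))*(-22))*27 = (2*(-22))*27 = -44*27 = -1188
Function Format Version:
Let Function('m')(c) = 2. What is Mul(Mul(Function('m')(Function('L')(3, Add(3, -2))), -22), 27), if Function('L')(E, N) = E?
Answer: -1188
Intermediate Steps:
Mul(Mul(Function('m')(Function('L')(3, Add(3, -2))), -22), 27) = Mul(Mul(2, -22), 27) = Mul(-44, 27) = -1188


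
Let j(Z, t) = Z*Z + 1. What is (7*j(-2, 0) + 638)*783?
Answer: 526959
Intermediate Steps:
j(Z, t) = 1 + Z² (j(Z, t) = Z² + 1 = 1 + Z²)
(7*j(-2, 0) + 638)*783 = (7*(1 + (-2)²) + 638)*783 = (7*(1 + 4) + 638)*783 = (7*5 + 638)*783 = (35 + 638)*783 = 673*783 = 526959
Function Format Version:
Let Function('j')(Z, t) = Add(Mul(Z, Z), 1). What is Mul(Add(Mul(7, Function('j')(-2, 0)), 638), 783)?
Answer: 526959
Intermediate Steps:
Function('j')(Z, t) = Add(1, Pow(Z, 2)) (Function('j')(Z, t) = Add(Pow(Z, 2), 1) = Add(1, Pow(Z, 2)))
Mul(Add(Mul(7, Function('j')(-2, 0)), 638), 783) = Mul(Add(Mul(7, Add(1, Pow(-2, 2))), 638), 783) = Mul(Add(Mul(7, Add(1, 4)), 638), 783) = Mul(Add(Mul(7, 5), 638), 783) = Mul(Add(35, 638), 783) = Mul(673, 783) = 526959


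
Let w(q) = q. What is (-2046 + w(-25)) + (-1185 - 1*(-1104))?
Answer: -2152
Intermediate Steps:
(-2046 + w(-25)) + (-1185 - 1*(-1104)) = (-2046 - 25) + (-1185 - 1*(-1104)) = -2071 + (-1185 + 1104) = -2071 - 81 = -2152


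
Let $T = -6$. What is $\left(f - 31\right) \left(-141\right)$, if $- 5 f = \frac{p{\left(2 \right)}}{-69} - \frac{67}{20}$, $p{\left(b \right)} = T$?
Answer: $\frac{9841659}{2300} \approx 4279.0$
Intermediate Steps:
$p{\left(b \right)} = -6$
$f = \frac{1501}{2300}$ ($f = - \frac{- \frac{6}{-69} - \frac{67}{20}}{5} = - \frac{\left(-6\right) \left(- \frac{1}{69}\right) - \frac{67}{20}}{5} = - \frac{\frac{2}{23} - \frac{67}{20}}{5} = \left(- \frac{1}{5}\right) \left(- \frac{1501}{460}\right) = \frac{1501}{2300} \approx 0.65261$)
$\left(f - 31\right) \left(-141\right) = \left(\frac{1501}{2300} - 31\right) \left(-141\right) = \left(- \frac{69799}{2300}\right) \left(-141\right) = \frac{9841659}{2300}$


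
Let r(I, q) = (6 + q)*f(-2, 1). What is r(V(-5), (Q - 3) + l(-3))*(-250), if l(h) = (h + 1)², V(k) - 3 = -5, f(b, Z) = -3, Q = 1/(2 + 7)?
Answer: 16000/3 ≈ 5333.3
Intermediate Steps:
Q = ⅑ (Q = 1/9 = ⅑ ≈ 0.11111)
V(k) = -2 (V(k) = 3 - 5 = -2)
l(h) = (1 + h)²
r(I, q) = -18 - 3*q (r(I, q) = (6 + q)*(-3) = -18 - 3*q)
r(V(-5), (Q - 3) + l(-3))*(-250) = (-18 - 3*((⅑ - 3) + (1 - 3)²))*(-250) = (-18 - 3*(-26/9 + (-2)²))*(-250) = (-18 - 3*(-26/9 + 4))*(-250) = (-18 - 3*10/9)*(-250) = (-18 - 10/3)*(-250) = -64/3*(-250) = 16000/3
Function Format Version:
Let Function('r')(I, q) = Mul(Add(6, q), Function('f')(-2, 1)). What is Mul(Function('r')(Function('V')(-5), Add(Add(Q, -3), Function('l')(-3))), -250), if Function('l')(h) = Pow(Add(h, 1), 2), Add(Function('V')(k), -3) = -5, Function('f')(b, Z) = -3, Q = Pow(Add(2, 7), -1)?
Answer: Rational(16000, 3) ≈ 5333.3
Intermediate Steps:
Q = Rational(1, 9) (Q = Pow(9, -1) = Rational(1, 9) ≈ 0.11111)
Function('V')(k) = -2 (Function('V')(k) = Add(3, -5) = -2)
Function('l')(h) = Pow(Add(1, h), 2)
Function('r')(I, q) = Add(-18, Mul(-3, q)) (Function('r')(I, q) = Mul(Add(6, q), -3) = Add(-18, Mul(-3, q)))
Mul(Function('r')(Function('V')(-5), Add(Add(Q, -3), Function('l')(-3))), -250) = Mul(Add(-18, Mul(-3, Add(Add(Rational(1, 9), -3), Pow(Add(1, -3), 2)))), -250) = Mul(Add(-18, Mul(-3, Add(Rational(-26, 9), Pow(-2, 2)))), -250) = Mul(Add(-18, Mul(-3, Add(Rational(-26, 9), 4))), -250) = Mul(Add(-18, Mul(-3, Rational(10, 9))), -250) = Mul(Add(-18, Rational(-10, 3)), -250) = Mul(Rational(-64, 3), -250) = Rational(16000, 3)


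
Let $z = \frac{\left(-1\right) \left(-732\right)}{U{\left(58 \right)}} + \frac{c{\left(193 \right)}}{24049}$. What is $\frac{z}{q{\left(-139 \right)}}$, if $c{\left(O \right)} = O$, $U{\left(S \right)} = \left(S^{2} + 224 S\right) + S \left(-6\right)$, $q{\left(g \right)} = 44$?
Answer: $\frac{1724451}{1411580104} \approx 0.0012216$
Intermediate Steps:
$U{\left(S \right)} = S^{2} + 218 S$ ($U{\left(S \right)} = \left(S^{2} + 224 S\right) - 6 S = S^{2} + 218 S$)
$z = \frac{1724451}{32081366}$ ($z = \frac{\left(-1\right) \left(-732\right)}{58 \left(218 + 58\right)} + \frac{193}{24049} = \frac{732}{58 \cdot 276} + 193 \cdot \frac{1}{24049} = \frac{732}{16008} + \frac{193}{24049} = 732 \cdot \frac{1}{16008} + \frac{193}{24049} = \frac{61}{1334} + \frac{193}{24049} = \frac{1724451}{32081366} \approx 0.053752$)
$\frac{z}{q{\left(-139 \right)}} = \frac{1724451}{32081366 \cdot 44} = \frac{1724451}{32081366} \cdot \frac{1}{44} = \frac{1724451}{1411580104}$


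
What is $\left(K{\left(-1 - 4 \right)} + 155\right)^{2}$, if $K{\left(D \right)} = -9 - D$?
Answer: $22801$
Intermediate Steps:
$\left(K{\left(-1 - 4 \right)} + 155\right)^{2} = \left(\left(-9 - \left(-1 - 4\right)\right) + 155\right)^{2} = \left(\left(-9 - -5\right) + 155\right)^{2} = \left(\left(-9 + 5\right) + 155\right)^{2} = \left(-4 + 155\right)^{2} = 151^{2} = 22801$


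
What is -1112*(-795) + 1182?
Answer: 885222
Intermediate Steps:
-1112*(-795) + 1182 = 884040 + 1182 = 885222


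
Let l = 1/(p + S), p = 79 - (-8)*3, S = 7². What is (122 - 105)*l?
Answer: 17/152 ≈ 0.11184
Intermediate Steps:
S = 49
p = 103 (p = 79 - 1*(-24) = 79 + 24 = 103)
l = 1/152 (l = 1/(103 + 49) = 1/152 ≈ 0.0065789)
(122 - 105)*l = (122 - 105)*(1/152) = 17*(1/152) = 17/152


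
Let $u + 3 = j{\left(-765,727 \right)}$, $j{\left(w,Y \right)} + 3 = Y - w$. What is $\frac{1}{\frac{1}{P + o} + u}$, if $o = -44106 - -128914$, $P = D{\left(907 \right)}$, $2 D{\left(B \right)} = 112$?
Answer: $\frac{84864}{126107905} \approx 0.00067295$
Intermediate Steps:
$j{\left(w,Y \right)} = -3 + Y - w$ ($j{\left(w,Y \right)} = -3 + \left(Y - w\right) = -3 + Y - w$)
$D{\left(B \right)} = 56$ ($D{\left(B \right)} = \frac{1}{2} \cdot 112 = 56$)
$P = 56$
$u = 1486$ ($u = -3 - -1489 = -3 + \left(-3 + 727 + 765\right) = -3 + 1489 = 1486$)
$o = 84808$ ($o = -44106 + 128914 = 84808$)
$\frac{1}{\frac{1}{P + o} + u} = \frac{1}{\frac{1}{56 + 84808} + 1486} = \frac{1}{\frac{1}{84864} + 1486} = \frac{1}{\frac{126107905}{84864}} = \frac{84864}{126107905}$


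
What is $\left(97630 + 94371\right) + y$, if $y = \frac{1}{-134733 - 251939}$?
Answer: $\frac{74241410671}{386672} \approx 1.92 \cdot 10^{5}$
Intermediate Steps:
$y = - \frac{1}{386672}$ ($y = \frac{1}{-386672} = - \frac{1}{386672} \approx -2.5862 \cdot 10^{-6}$)
$\left(97630 + 94371\right) + y = \left(97630 + 94371\right) - \frac{1}{386672} = 192001 - \frac{1}{386672} = \frac{74241410671}{386672}$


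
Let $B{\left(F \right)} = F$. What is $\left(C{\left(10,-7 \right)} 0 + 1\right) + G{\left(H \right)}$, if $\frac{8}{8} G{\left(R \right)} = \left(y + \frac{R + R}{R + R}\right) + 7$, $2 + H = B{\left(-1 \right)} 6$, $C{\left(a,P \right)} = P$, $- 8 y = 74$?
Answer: $- \frac{1}{4} \approx -0.25$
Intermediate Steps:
$y = - \frac{37}{4}$ ($y = \left(- \frac{1}{8}\right) 74 = - \frac{37}{4} \approx -9.25$)
$H = -8$ ($H = -2 - 6 = -8$)
$G{\left(R \right)} = - \frac{5}{4}$ ($G{\left(R \right)} = \left(- \frac{37}{4} + \frac{R + R}{R + R}\right) + 7 = \left(- \frac{37}{4} + \frac{2 R}{2 R}\right) + 7 = \left(- \frac{37}{4} + 2 R \frac{1}{2 R}\right) + 7 = \left(- \frac{37}{4} + 1\right) + 7 = - \frac{33}{4} + 7 = - \frac{5}{4}$)
$\left(C{\left(10,-7 \right)} 0 + 1\right) + G{\left(H \right)} = \left(\left(-7\right) 0 + 1\right) - \frac{5}{4} = \left(0 + 1\right) - \frac{5}{4} = 1 - \frac{5}{4} = - \frac{1}{4}$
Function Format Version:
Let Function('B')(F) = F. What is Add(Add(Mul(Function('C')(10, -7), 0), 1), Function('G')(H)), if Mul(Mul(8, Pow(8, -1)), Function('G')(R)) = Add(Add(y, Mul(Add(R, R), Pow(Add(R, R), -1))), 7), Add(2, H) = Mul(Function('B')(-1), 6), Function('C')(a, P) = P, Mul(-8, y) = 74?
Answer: Rational(-1, 4) ≈ -0.25000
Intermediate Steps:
y = Rational(-37, 4) (y = Mul(Rational(-1, 8), 74) = Rational(-37, 4) ≈ -9.2500)
H = -8 (H = Add(-2, Mul(-1, 6)) = Add(-2, -6) = -8)
Function('G')(R) = Rational(-5, 4) (Function('G')(R) = Add(Add(Rational(-37, 4), Mul(Add(R, R), Pow(Add(R, R), -1))), 7) = Add(Add(Rational(-37, 4), Mul(Mul(2, R), Pow(Mul(2, R), -1))), 7) = Add(Add(Rational(-37, 4), Mul(Mul(2, R), Mul(Rational(1, 2), Pow(R, -1)))), 7) = Add(Add(Rational(-37, 4), 1), 7) = Add(Rational(-33, 4), 7) = Rational(-5, 4))
Add(Add(Mul(Function('C')(10, -7), 0), 1), Function('G')(H)) = Add(Add(Mul(-7, 0), 1), Rational(-5, 4)) = Add(Add(0, 1), Rational(-5, 4)) = Add(1, Rational(-5, 4)) = Rational(-1, 4)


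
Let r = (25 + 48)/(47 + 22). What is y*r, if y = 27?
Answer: 657/23 ≈ 28.565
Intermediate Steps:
r = 73/69 ≈ 1.0580
y*r = 27*(73/69) = 657/23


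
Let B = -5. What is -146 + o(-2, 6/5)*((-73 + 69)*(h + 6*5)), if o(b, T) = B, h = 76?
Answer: 1974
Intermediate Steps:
o(b, T) = -5
-146 + o(-2, 6/5)*((-73 + 69)*(h + 6*5)) = -146 - 5*(-73 + 69)*(76 + 6*5) = -146 - (-20)*(76 + 30) = -146 - (-20)*106 = -146 - 5*(-424) = -146 + 2120 = 1974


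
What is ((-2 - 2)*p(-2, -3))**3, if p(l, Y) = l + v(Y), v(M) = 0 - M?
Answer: -64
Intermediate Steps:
v(M) = -M
p(l, Y) = l - Y
((-2 - 2)*p(-2, -3))**3 = ((-2 - 2)*(-2 - 1*(-3)))**3 = (-4*(-2 + 3))**3 = (-4*1)**3 = (-4)**3 = -64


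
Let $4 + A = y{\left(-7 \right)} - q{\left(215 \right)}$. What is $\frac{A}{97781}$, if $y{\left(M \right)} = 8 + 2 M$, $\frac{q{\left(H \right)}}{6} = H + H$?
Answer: $- \frac{2590}{97781} \approx -0.026488$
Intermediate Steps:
$q{\left(H \right)} = 12 H$ ($q{\left(H \right)} = 6 \left(H + H\right) = 6 \cdot 2 H = 12 H$)
$A = -2590$ ($A = -4 + \left(\left(8 + 2 \left(-7\right)\right) - 12 \cdot 215\right) = -4 + \left(\left(8 - 14\right) - 2580\right) = -4 - 2586 = -2590$)
$\frac{A}{97781} = - \frac{2590}{97781}$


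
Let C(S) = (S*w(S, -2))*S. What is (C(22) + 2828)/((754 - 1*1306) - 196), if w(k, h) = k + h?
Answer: -3127/187 ≈ -16.722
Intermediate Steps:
w(k, h) = h + k
C(S) = S²*(-2 + S) (C(S) = (S*(-2 + S))*S = S²*(-2 + S))
(C(22) + 2828)/((754 - 1*1306) - 196) = (22²*(-2 + 22) + 2828)/((754 - 1*1306) - 196) = (484*20 + 2828)/((754 - 1306) - 196) = (9680 + 2828)/(-552 - 196) = 12508/(-748) = 12508*(-1/748) = -3127/187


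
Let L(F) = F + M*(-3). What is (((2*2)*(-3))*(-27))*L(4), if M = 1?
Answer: 324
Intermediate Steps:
L(F) = -3 + F (L(F) = F + 1*(-3) = F - 3 = -3 + F)
(((2*2)*(-3))*(-27))*L(4) = (((2*2)*(-3))*(-27))*(-3 + 4) = ((4*(-3))*(-27))*1 = -12*(-27)*1 = 324*1 = 324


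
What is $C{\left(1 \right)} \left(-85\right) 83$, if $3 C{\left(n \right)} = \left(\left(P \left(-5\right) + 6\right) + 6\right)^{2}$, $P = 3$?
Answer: $-21165$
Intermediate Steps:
$C{\left(n \right)} = 3$ ($C{\left(n \right)} = \frac{\left(\left(3 \left(-5\right) + 6\right) + 6\right)^{2}}{3} = \frac{\left(\left(-15 + 6\right) + 6\right)^{2}}{3} = \frac{\left(-9 + 6\right)^{2}}{3} = \frac{\left(-3\right)^{2}}{3} = \frac{1}{3} \cdot 9 = 3$)
$C{\left(1 \right)} \left(-85\right) 83 = 3 \left(-85\right) 83 = \left(-255\right) 83 = -21165$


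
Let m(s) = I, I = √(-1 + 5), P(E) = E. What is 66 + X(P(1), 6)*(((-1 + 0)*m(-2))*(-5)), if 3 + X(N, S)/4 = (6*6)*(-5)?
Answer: -7254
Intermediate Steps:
X(N, S) = -732 (X(N, S) = -12 + 4*((6*6)*(-5)) = -12 + 4*(36*(-5)) = -12 + 4*(-180) = -12 - 720 = -732)
I = 2 (I = √4 = 2)
m(s) = 2
66 + X(P(1), 6)*(((-1 + 0)*m(-2))*(-5)) = 66 - 732*(-1 + 0)*2*(-5) = 66 - 732*(-1*2)*(-5) = 66 - (-1464)*(-5) = 66 - 732*10 = 66 - 7320 = -7254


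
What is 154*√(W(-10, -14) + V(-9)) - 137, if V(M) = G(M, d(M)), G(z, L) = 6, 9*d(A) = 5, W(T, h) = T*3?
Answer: -137 + 308*I*√6 ≈ -137.0 + 754.44*I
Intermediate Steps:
W(T, h) = 3*T
d(A) = 5/9 (d(A) = (⅑)*5 = 5/9)
V(M) = 6
154*√(W(-10, -14) + V(-9)) - 137 = 154*√(3*(-10) + 6) - 137 = 154*√(-30 + 6) - 137 = 154*√(-24) - 137 = 154*(2*I*√6) - 137 = 308*I*√6 - 137 = -137 + 308*I*√6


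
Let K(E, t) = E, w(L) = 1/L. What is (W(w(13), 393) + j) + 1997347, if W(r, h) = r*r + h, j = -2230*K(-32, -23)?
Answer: 349677901/169 ≈ 2.0691e+6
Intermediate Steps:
j = 71360 (j = -2230*(-32) = 71360)
W(r, h) = h + r² (W(r, h) = r² + h = h + r²)
(W(w(13), 393) + j) + 1997347 = ((393 + (1/13)²) + 71360) + 1997347 = ((393 + 1/169) + 71360) + 1997347 = (66418/169 + 71360) + 1997347 = 12126258/169 + 1997347 = 349677901/169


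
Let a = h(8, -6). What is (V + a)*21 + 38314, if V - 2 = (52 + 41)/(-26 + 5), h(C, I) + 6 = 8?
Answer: 38305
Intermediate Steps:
h(C, I) = 2 (h(C, I) = -6 + 8 = 2)
a = 2
V = -17/7 (V = 2 + (52 + 41)/(-26 + 5) = 2 + 93/(-21) = 2 + 93*(-1/21) = 2 - 31/7 = -17/7 ≈ -2.4286)
(V + a)*21 + 38314 = (-17/7 + 2)*21 + 38314 = -3/7*21 + 38314 = -9 + 38314 = 38305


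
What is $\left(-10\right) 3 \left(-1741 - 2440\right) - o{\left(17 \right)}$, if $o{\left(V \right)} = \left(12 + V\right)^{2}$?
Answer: $124589$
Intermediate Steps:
$\left(-10\right) 3 \left(-1741 - 2440\right) - o{\left(17 \right)} = \left(-10\right) 3 \left(-1741 - 2440\right) - \left(12 + 17\right)^{2} = - 30 \left(-1741 - 2440\right) - 29^{2} = \left(-30\right) \left(-4181\right) - 841 = 125430 - 841 = 124589$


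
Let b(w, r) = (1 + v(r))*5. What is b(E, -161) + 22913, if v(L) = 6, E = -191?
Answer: 22948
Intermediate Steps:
b(w, r) = 35 (b(w, r) = (1 + 6)*5 = 7*5 = 35)
b(E, -161) + 22913 = 35 + 22913 = 22948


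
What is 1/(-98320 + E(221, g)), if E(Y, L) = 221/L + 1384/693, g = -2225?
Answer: -1541925/151599139753 ≈ -1.0171e-5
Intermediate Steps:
E(Y, L) = 1384/693 + 221/L (E(Y, L) = 221/L + 1384*(1/693) = 221/L + 1384/693 = 1384/693 + 221/L)
1/(-98320 + E(221, g)) = 1/(-98320 + (1384/693 + 221/(-2225))) = 1/(-98320 + (1384/693 + 221*(-1/2225))) = 1/(-98320 + (1384/693 - 221/2225)) = 1/(-98320 + 2926247/1541925) = 1/(-151599139753/1541925) = -1541925/151599139753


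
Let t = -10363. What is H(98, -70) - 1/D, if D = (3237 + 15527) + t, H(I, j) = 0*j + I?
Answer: 823297/8401 ≈ 98.000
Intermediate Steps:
H(I, j) = I (H(I, j) = 0 + I = I)
D = 8401 (D = (3237 + 15527) - 10363 = 18764 - 10363 = 8401)
H(98, -70) - 1/D = 98 - 1/8401 = 823297/8401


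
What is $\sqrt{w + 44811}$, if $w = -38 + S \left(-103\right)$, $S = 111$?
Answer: $2 \sqrt{8335} \approx 182.59$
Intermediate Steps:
$w = -11471$ ($w = -38 + 111 \left(-103\right) = -38 - 11433 = -11471$)
$\sqrt{w + 44811} = \sqrt{-11471 + 44811} = \sqrt{33340} = 2 \sqrt{8335}$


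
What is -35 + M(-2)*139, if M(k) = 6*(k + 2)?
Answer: -35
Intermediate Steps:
M(k) = 12 + 6*k (M(k) = 6*(2 + k) = 12 + 6*k)
-35 + M(-2)*139 = -35 + (12 + 6*(-2))*139 = -35 + (12 - 12)*139 = -35 + 0*139 = -35 + 0 = -35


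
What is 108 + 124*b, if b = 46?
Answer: 5812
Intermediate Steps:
108 + 124*b = 108 + 124*46 = 108 + 5704 = 5812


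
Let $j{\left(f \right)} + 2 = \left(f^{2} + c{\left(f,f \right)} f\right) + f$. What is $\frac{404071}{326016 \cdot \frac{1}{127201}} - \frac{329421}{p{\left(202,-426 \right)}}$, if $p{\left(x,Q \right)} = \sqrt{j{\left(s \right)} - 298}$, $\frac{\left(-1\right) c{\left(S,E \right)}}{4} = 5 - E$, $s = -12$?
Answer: $\frac{51398235271}{326016} - \frac{109807 \sqrt{2}}{12} \approx 1.4471 \cdot 10^{5}$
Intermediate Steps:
$c{\left(S,E \right)} = -20 + 4 E$ ($c{\left(S,E \right)} = - 4 \left(5 - E\right) = -20 + 4 E$)
$j{\left(f \right)} = -2 + f + f^{2} + f \left(-20 + 4 f\right)$ ($j{\left(f \right)} = -2 + \left(\left(f^{2} + \left(-20 + 4 f\right) f\right) + f\right) = -2 + \left(\left(f^{2} + f \left(-20 + 4 f\right)\right) + f\right) = -2 + \left(f + f^{2} + f \left(-20 + 4 f\right)\right) = -2 + f + f^{2} + f \left(-20 + 4 f\right)$)
$p{\left(x,Q \right)} = 18 \sqrt{2}$ ($p{\left(x,Q \right)} = \sqrt{\left(-2 - -228 + 5 \left(-12\right)^{2}\right) - 298} = \sqrt{\left(-2 + 228 + 5 \cdot 144\right) - 298} = \sqrt{\left(-2 + 228 + 720\right) - 298} = \sqrt{946 - 298} = \sqrt{648} = 18 \sqrt{2}$)
$\frac{404071}{326016 \cdot \frac{1}{127201}} - \frac{329421}{p{\left(202,-426 \right)}} = \frac{404071}{326016 \cdot \frac{1}{127201}} - \frac{329421}{18 \sqrt{2}} = \frac{404071}{326016 \cdot \frac{1}{127201}} - 329421 \frac{\sqrt{2}}{36} = \frac{404071}{\frac{326016}{127201}} - \frac{109807 \sqrt{2}}{12} = 404071 \cdot \frac{127201}{326016} - \frac{109807 \sqrt{2}}{12} = \frac{51398235271}{326016} - \frac{109807 \sqrt{2}}{12}$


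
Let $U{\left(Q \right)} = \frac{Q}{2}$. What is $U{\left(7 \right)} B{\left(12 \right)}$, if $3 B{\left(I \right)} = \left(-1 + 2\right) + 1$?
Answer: $\frac{7}{3} \approx 2.3333$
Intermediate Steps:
$U{\left(Q \right)} = \frac{Q}{2}$ ($U{\left(Q \right)} = Q \frac{1}{2} = \frac{Q}{2}$)
$B{\left(I \right)} = \frac{2}{3}$ ($B{\left(I \right)} = \frac{\left(-1 + 2\right) + 1}{3} = \frac{1 + 1}{3} = \frac{1}{3} \cdot 2 = \frac{2}{3}$)
$U{\left(7 \right)} B{\left(12 \right)} = \frac{1}{2} \cdot 7 \cdot \frac{2}{3} = \frac{7}{2} \cdot \frac{2}{3} = \frac{7}{3}$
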